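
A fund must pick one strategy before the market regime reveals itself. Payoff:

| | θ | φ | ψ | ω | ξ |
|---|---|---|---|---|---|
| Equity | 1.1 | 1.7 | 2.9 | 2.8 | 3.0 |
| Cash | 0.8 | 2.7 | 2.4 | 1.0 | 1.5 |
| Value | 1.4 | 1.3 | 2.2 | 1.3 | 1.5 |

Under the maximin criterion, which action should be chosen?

Value

Row minima: Equity=1.1, Cash=0.8, Value=1.3
Best worst-case = 1.3 → Value.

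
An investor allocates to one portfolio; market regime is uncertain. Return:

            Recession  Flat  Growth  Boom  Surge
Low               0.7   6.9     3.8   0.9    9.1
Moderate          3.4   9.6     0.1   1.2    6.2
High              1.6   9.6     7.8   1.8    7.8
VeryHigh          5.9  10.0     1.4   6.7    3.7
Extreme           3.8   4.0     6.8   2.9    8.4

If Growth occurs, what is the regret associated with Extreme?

Best payoff under Growth is 7.8.
Regret = 7.8 − 6.8 = 1.0.

1.0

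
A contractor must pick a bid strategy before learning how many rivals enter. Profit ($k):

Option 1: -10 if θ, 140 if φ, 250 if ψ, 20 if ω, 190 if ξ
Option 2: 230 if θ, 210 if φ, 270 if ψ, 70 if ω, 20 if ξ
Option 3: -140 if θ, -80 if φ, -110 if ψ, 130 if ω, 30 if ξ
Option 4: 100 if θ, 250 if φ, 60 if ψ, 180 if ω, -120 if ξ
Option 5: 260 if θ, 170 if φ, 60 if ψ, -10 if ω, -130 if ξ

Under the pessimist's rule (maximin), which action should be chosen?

Option 2

Row minima: Option 1=-10, Option 2=20, Option 3=-140, Option 4=-120, Option 5=-130
Best worst-case = 20 → Option 2.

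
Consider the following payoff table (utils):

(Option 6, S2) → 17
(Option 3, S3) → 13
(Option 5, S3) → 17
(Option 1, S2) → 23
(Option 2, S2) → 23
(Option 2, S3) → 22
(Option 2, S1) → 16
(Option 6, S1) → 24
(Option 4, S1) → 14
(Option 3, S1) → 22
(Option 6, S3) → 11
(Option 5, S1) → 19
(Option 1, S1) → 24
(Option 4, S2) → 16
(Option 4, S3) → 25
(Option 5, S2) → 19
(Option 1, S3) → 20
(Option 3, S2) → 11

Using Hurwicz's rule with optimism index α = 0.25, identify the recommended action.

Option 1

Option 1: 0.25·24 + 0.75·20 = 21
Option 2: 0.25·23 + 0.75·16 = 17.75
Option 3: 0.25·22 + 0.75·11 = 13.75
Option 4: 0.25·25 + 0.75·14 = 16.75
Option 5: 0.25·19 + 0.75·17 = 17.5
Option 6: 0.25·24 + 0.75·11 = 14.25
Highest Hurwicz score = 21 → Option 1.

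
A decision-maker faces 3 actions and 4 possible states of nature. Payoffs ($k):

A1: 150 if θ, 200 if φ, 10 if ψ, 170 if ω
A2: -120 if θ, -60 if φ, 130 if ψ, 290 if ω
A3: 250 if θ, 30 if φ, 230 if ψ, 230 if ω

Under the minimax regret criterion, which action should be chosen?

A3

Column bests: θ=250, φ=200, ψ=230, ω=290.
A1 regrets: 100, 0, 220, 120 → max 220
A2 regrets: 370, 260, 100, 0 → max 370
A3 regrets: 0, 170, 0, 60 → max 170
Smallest max regret = 170 → A3.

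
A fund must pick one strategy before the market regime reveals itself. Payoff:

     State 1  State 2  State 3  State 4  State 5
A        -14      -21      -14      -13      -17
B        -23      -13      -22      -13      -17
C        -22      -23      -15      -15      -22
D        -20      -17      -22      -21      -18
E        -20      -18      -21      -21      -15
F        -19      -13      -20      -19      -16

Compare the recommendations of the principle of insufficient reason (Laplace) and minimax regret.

Row averages: A=-15.8, B=-17.6, C=-19.4, D=-19.6, E=-19, F=-17.4
Highest average = -15.8 → A.
Column bests: State 1=-14, State 2=-13, State 3=-14, State 4=-13, State 5=-15.
A regrets: 0, 8, 0, 0, 2 → max 8
B regrets: 9, 0, 8, 0, 2 → max 9
C regrets: 8, 10, 1, 2, 7 → max 10
D regrets: 6, 4, 8, 8, 3 → max 8
E regrets: 6, 5, 7, 8, 0 → max 8
F regrets: 5, 0, 6, 6, 1 → max 6
Smallest max regret = 6 → F.

laplace → A; minimax regret → F (disagree)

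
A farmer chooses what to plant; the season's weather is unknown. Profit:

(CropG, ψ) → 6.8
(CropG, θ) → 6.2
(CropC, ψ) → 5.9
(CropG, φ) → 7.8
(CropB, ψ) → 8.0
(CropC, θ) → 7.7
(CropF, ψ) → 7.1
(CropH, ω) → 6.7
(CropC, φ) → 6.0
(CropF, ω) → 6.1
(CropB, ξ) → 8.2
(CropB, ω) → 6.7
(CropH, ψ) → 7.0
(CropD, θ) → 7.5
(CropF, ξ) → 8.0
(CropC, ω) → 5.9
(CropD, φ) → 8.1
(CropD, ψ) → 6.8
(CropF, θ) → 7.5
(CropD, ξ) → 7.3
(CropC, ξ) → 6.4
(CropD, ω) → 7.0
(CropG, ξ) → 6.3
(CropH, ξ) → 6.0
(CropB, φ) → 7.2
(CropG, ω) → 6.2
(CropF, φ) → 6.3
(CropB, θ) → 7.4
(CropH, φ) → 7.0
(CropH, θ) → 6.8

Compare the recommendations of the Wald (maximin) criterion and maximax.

maximin → CropD; maximax → CropB (disagree)

Row minima: CropC=5.9, CropB=6.7, CropD=6.8, CropG=6.2, CropF=6.1, CropH=6.0
Best worst-case = 6.8 → CropD.
Row maxima: CropC=7.7, CropB=8.2, CropD=8.1, CropG=7.8, CropF=8.0, CropH=7.0
Best best-case = 8.2 → CropB.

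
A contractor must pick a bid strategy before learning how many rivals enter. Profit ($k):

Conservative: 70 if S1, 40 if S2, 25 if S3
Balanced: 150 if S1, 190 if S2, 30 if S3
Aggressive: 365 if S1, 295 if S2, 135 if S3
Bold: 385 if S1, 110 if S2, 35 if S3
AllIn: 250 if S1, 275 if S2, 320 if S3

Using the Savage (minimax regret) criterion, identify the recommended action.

AllIn

Column bests: S1=385, S2=295, S3=320.
Conservative regrets: 315, 255, 295 → max 315
Balanced regrets: 235, 105, 290 → max 290
Aggressive regrets: 20, 0, 185 → max 185
Bold regrets: 0, 185, 285 → max 285
AllIn regrets: 135, 20, 0 → max 135
Smallest max regret = 135 → AllIn.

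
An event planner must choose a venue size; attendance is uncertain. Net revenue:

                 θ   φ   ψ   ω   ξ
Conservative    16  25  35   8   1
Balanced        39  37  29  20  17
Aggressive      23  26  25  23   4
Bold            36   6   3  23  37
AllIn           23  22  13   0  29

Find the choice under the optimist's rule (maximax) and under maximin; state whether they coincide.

Row maxima: Conservative=35, Balanced=39, Aggressive=26, Bold=37, AllIn=29
Best best-case = 39 → Balanced.
Row minima: Conservative=1, Balanced=17, Aggressive=4, Bold=3, AllIn=0
Best worst-case = 17 → Balanced.

maximax → Balanced; maximin → Balanced (agree)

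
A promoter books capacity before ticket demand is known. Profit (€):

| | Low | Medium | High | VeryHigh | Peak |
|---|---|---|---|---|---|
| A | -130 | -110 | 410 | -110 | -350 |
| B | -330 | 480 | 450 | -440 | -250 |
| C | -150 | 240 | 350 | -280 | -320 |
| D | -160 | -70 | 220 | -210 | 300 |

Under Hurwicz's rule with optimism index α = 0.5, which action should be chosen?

D

A: 0.5·410 + 0.5·(-350) = 30
B: 0.5·480 + 0.5·(-440) = 20
C: 0.5·350 + 0.5·(-320) = 15
D: 0.5·300 + 0.5·(-210) = 45
Highest Hurwicz score = 45 → D.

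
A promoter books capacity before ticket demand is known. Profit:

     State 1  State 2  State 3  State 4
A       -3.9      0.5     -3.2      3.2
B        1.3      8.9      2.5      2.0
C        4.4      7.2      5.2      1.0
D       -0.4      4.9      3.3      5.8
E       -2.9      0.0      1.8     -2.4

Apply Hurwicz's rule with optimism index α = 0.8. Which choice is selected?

A: 0.8·3.2 + 0.2·(-3.9) = 1.78
B: 0.8·8.9 + 0.2·1.3 = 7.38
C: 0.8·7.2 + 0.2·1.0 = 5.96
D: 0.8·5.8 + 0.2·(-0.4) = 4.56
E: 0.8·1.8 + 0.2·(-2.9) = 0.86
Highest Hurwicz score = 7.38 → B.

B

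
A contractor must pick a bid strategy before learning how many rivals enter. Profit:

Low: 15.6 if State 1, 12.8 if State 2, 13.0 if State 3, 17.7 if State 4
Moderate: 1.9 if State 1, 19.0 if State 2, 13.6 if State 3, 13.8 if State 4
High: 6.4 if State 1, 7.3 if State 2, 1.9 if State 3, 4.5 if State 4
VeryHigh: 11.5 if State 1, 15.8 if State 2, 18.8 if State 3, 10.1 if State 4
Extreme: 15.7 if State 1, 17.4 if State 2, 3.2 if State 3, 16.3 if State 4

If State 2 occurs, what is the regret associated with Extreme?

1.6

Best payoff under State 2 is 19.0.
Regret = 19.0 − 17.4 = 1.6.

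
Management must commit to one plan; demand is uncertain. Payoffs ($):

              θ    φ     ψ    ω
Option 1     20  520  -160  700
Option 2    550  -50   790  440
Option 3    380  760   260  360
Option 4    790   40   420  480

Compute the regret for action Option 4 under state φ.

Best payoff under φ is 760.
Regret = 760 − 40 = 720.

720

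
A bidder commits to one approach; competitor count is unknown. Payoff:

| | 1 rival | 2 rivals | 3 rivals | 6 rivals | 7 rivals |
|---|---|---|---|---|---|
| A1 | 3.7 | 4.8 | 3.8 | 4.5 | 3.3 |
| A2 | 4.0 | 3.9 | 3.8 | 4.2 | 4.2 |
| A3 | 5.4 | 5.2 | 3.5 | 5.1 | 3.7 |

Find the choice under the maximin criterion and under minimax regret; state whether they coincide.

Row minima: A1=3.3, A2=3.8, A3=3.5
Best worst-case = 3.8 → A2.
Column bests: 1 rival=5.4, 2 rivals=5.2, 3 rivals=3.8, 6 rivals=5.1, 7 rivals=4.2.
A1 regrets: 1.7, 0.4, 0.0, 0.6, 0.9 → max 1.7
A2 regrets: 1.4, 1.3, 0.0, 0.9, 0.0 → max 1.4
A3 regrets: 0.0, 0.0, 0.3, 0.0, 0.5 → max 0.5
Smallest max regret = 0.5 → A3.

maximin → A2; minimax regret → A3 (disagree)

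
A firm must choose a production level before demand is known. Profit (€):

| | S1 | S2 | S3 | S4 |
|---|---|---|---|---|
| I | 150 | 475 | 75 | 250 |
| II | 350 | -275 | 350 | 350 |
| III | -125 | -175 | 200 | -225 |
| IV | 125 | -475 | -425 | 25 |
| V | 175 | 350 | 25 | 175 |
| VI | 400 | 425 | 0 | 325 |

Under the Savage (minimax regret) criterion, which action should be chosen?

I

Column bests: S1=400, S2=475, S3=350, S4=350.
I regrets: 250, 0, 275, 100 → max 275
II regrets: 50, 750, 0, 0 → max 750
III regrets: 525, 650, 150, 575 → max 650
IV regrets: 275, 950, 775, 325 → max 950
V regrets: 225, 125, 325, 175 → max 325
VI regrets: 0, 50, 350, 25 → max 350
Smallest max regret = 275 → I.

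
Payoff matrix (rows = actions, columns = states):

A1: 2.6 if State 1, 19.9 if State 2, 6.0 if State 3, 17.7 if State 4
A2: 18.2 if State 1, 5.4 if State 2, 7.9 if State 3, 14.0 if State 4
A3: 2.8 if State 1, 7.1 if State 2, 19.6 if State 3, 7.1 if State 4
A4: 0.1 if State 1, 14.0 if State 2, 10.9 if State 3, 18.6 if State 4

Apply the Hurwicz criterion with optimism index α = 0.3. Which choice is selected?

A2

A1: 0.3·19.9 + 0.7·2.6 = 7.79
A2: 0.3·18.2 + 0.7·5.4 = 9.24
A3: 0.3·19.6 + 0.7·2.8 = 7.84
A4: 0.3·18.6 + 0.7·0.1 = 5.65
Highest Hurwicz score = 9.24 → A2.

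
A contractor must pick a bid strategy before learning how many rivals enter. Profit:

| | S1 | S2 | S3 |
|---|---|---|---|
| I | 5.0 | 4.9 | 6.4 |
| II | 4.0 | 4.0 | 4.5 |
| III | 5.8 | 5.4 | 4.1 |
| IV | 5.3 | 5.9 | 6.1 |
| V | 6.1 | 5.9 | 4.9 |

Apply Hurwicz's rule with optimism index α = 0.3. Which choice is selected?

I: 0.3·6.4 + 0.7·4.9 = 5.35
II: 0.3·4.5 + 0.7·4.0 = 4.15
III: 0.3·5.8 + 0.7·4.1 = 4.61
IV: 0.3·6.1 + 0.7·5.3 = 5.54
V: 0.3·6.1 + 0.7·4.9 = 5.26
Highest Hurwicz score = 5.54 → IV.

IV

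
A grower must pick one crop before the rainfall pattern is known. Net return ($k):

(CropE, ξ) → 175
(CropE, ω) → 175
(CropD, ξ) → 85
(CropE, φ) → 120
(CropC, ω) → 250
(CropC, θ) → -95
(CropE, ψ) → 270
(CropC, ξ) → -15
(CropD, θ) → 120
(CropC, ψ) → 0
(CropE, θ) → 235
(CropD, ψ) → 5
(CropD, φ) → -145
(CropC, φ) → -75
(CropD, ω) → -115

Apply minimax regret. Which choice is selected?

CropE

Column bests: θ=235, φ=120, ψ=270, ω=250, ξ=175.
CropC regrets: 330, 195, 270, 0, 190 → max 330
CropE regrets: 0, 0, 0, 75, 0 → max 75
CropD regrets: 115, 265, 265, 365, 90 → max 365
Smallest max regret = 75 → CropE.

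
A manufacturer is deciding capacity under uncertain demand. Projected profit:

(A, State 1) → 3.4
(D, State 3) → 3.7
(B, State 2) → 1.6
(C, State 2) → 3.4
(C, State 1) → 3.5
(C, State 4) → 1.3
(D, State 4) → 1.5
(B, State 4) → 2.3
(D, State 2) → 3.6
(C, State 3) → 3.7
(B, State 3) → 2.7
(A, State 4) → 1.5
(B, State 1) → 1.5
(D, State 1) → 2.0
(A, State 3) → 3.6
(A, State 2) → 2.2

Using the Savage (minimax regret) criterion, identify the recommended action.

Column bests: State 1=3.5, State 2=3.6, State 3=3.7, State 4=2.3.
A regrets: 0.1, 1.4, 0.1, 0.8 → max 1.4
B regrets: 2.0, 2.0, 1.0, 0.0 → max 2.0
C regrets: 0.0, 0.2, 0.0, 1.0 → max 1.0
D regrets: 1.5, 0.0, 0.0, 0.8 → max 1.5
Smallest max regret = 1.0 → C.

C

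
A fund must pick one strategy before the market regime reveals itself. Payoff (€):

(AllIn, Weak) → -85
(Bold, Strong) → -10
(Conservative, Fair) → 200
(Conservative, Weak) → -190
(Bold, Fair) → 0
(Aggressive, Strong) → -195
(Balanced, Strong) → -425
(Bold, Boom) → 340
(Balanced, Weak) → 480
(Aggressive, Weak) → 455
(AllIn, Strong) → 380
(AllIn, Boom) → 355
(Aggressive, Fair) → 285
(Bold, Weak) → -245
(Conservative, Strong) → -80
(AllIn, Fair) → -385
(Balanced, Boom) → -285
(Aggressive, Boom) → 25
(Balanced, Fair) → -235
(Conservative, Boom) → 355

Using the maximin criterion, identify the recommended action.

Row minima: Conservative=-190, Balanced=-425, Aggressive=-195, Bold=-245, AllIn=-385
Best worst-case = -190 → Conservative.

Conservative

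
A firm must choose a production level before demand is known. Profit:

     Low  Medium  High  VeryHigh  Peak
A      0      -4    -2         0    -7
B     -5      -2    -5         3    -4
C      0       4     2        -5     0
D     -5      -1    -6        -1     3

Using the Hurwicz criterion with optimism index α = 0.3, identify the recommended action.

A: 0.3·0 + 0.7·(-7) = -4.9
B: 0.3·3 + 0.7·(-5) = -2.6
C: 0.3·4 + 0.7·(-5) = -2.3
D: 0.3·3 + 0.7·(-6) = -3.3
Highest Hurwicz score = -2.3 → C.

C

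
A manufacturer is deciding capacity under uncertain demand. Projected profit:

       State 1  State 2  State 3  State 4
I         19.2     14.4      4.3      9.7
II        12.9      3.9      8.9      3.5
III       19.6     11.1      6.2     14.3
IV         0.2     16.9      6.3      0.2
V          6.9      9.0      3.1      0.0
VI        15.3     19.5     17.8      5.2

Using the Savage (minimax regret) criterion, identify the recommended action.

VI

Column bests: State 1=19.6, State 2=19.5, State 3=17.8, State 4=14.3.
I regrets: 0.4, 5.1, 13.5, 4.6 → max 13.5
II regrets: 6.7, 15.6, 8.9, 10.8 → max 15.6
III regrets: 0.0, 8.4, 11.6, 0.0 → max 11.6
IV regrets: 19.4, 2.6, 11.5, 14.1 → max 19.4
V regrets: 12.7, 10.5, 14.7, 14.3 → max 14.7
VI regrets: 4.3, 0.0, 0.0, 9.1 → max 9.1
Smallest max regret = 9.1 → VI.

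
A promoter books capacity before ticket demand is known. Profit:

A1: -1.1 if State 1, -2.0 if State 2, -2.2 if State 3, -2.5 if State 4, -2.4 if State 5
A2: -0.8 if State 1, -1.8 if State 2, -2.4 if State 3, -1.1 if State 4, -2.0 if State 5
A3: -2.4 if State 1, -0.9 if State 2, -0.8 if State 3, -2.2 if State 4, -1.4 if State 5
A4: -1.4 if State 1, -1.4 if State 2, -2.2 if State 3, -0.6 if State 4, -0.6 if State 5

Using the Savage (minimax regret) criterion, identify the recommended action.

A4

Column bests: State 1=-0.8, State 2=-0.9, State 3=-0.8, State 4=-0.6, State 5=-0.6.
A1 regrets: 0.3, 1.1, 1.4, 1.9, 1.8 → max 1.9
A2 regrets: 0.0, 0.9, 1.6, 0.5, 1.4 → max 1.6
A3 regrets: 1.6, 0.0, 0.0, 1.6, 0.8 → max 1.6
A4 regrets: 0.6, 0.5, 1.4, 0.0, 0.0 → max 1.4
Smallest max regret = 1.4 → A4.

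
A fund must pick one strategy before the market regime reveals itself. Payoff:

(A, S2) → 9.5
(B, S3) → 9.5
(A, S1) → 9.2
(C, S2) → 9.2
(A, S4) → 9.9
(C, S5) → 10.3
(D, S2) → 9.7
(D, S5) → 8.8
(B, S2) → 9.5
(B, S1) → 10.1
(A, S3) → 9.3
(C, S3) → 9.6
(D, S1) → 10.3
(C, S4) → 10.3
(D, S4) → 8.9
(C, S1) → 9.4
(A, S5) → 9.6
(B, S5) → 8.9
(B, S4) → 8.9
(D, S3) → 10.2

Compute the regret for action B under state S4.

Best payoff under S4 is 10.3.
Regret = 10.3 − 8.9 = 1.4.

1.4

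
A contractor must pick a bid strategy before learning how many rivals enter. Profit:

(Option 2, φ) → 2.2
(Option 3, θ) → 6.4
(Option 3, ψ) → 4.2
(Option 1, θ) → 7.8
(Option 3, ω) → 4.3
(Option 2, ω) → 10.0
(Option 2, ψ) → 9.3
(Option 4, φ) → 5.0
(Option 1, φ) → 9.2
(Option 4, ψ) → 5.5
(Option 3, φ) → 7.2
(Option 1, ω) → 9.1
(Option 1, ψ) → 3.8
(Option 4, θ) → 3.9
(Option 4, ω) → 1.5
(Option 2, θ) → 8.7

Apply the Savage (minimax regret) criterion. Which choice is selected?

Column bests: θ=8.7, φ=9.2, ψ=9.3, ω=10.0.
Option 1 regrets: 0.9, 0.0, 5.5, 0.9 → max 5.5
Option 2 regrets: 0.0, 7.0, 0.0, 0.0 → max 7.0
Option 3 regrets: 2.3, 2.0, 5.1, 5.7 → max 5.7
Option 4 regrets: 4.8, 4.2, 3.8, 8.5 → max 8.5
Smallest max regret = 5.5 → Option 1.

Option 1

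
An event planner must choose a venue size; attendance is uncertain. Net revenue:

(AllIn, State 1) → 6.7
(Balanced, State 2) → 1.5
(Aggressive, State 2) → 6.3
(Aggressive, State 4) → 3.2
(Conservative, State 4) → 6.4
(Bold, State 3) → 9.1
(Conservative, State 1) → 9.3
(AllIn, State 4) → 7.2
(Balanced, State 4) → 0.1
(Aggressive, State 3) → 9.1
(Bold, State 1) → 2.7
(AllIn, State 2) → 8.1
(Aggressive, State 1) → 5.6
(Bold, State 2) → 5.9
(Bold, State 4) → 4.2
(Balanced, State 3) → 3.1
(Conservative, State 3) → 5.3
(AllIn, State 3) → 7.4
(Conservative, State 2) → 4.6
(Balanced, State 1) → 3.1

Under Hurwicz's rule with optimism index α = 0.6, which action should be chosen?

AllIn

Conservative: 0.6·9.3 + 0.4·4.6 = 7.42
Balanced: 0.6·3.1 + 0.4·0.1 = 1.9
Aggressive: 0.6·9.1 + 0.4·3.2 = 6.74
Bold: 0.6·9.1 + 0.4·2.7 = 6.54
AllIn: 0.6·8.1 + 0.4·6.7 = 7.54
Highest Hurwicz score = 7.54 → AllIn.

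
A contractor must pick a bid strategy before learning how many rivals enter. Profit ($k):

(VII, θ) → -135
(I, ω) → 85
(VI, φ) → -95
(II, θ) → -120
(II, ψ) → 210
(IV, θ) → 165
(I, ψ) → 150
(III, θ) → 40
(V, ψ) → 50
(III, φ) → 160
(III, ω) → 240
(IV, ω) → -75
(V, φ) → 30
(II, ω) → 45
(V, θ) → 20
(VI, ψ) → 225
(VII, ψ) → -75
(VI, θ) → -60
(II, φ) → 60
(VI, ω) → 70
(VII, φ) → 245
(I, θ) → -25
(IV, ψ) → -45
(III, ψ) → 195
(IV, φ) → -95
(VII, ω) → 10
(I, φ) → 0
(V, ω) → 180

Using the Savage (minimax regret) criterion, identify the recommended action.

III

Column bests: θ=165, φ=245, ψ=225, ω=240.
I regrets: 190, 245, 75, 155 → max 245
II regrets: 285, 185, 15, 195 → max 285
III regrets: 125, 85, 30, 0 → max 125
IV regrets: 0, 340, 270, 315 → max 340
V regrets: 145, 215, 175, 60 → max 215
VI regrets: 225, 340, 0, 170 → max 340
VII regrets: 300, 0, 300, 230 → max 300
Smallest max regret = 125 → III.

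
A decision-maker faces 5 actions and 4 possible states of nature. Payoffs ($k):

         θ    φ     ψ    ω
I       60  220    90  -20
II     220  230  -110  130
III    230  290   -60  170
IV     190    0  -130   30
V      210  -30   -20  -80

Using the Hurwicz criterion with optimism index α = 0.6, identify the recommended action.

I: 0.6·220 + 0.4·(-20) = 124
II: 0.6·230 + 0.4·(-110) = 94
III: 0.6·290 + 0.4·(-60) = 150
IV: 0.6·190 + 0.4·(-130) = 62
V: 0.6·210 + 0.4·(-80) = 94
Highest Hurwicz score = 150 → III.

III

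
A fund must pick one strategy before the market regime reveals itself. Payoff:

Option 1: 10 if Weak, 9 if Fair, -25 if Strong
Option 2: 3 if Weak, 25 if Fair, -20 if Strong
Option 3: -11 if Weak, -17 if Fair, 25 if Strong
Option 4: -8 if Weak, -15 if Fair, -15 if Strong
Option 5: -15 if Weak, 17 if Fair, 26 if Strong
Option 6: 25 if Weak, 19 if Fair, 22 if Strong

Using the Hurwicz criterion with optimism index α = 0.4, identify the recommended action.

Option 6

Option 1: 0.4·10 + 0.6·(-25) = -11
Option 2: 0.4·25 + 0.6·(-20) = -2
Option 3: 0.4·25 + 0.6·(-17) = -0.2
Option 4: 0.4·(-8) + 0.6·(-15) = -12.2
Option 5: 0.4·26 + 0.6·(-15) = 1.4
Option 6: 0.4·25 + 0.6·19 = 21.4
Highest Hurwicz score = 21.4 → Option 6.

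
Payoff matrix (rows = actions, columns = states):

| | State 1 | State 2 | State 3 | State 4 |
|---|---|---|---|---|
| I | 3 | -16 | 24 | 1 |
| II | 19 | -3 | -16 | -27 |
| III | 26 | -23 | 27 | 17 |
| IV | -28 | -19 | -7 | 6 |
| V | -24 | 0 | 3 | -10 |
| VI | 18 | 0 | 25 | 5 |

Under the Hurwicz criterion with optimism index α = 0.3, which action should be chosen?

VI

I: 0.3·24 + 0.7·(-16) = -4
II: 0.3·19 + 0.7·(-27) = -13.2
III: 0.3·27 + 0.7·(-23) = -8
IV: 0.3·6 + 0.7·(-28) = -17.8
V: 0.3·3 + 0.7·(-24) = -15.9
VI: 0.3·25 + 0.7·0 = 7.5
Highest Hurwicz score = 7.5 → VI.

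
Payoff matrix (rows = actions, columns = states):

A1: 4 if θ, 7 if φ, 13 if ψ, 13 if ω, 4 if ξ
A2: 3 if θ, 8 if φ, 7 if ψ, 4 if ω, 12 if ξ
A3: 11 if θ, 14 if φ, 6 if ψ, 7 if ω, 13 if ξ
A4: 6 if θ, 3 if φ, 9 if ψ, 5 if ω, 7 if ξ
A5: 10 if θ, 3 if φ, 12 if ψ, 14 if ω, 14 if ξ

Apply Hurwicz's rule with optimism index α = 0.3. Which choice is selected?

A1: 0.3·13 + 0.7·4 = 6.7
A2: 0.3·12 + 0.7·3 = 5.7
A3: 0.3·14 + 0.7·6 = 8.4
A4: 0.3·9 + 0.7·3 = 4.8
A5: 0.3·14 + 0.7·3 = 6.3
Highest Hurwicz score = 8.4 → A3.

A3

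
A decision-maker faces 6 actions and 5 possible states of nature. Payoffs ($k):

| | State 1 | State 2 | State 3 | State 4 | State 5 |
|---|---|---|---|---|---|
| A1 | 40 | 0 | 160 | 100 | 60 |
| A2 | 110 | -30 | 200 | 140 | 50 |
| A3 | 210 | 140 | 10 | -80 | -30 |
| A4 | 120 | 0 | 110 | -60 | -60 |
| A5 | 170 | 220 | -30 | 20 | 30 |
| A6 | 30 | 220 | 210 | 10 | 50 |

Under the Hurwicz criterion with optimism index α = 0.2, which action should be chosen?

A6

A1: 0.2·160 + 0.8·0 = 32
A2: 0.2·200 + 0.8·(-30) = 16
A3: 0.2·210 + 0.8·(-80) = -22
A4: 0.2·120 + 0.8·(-60) = -24
A5: 0.2·220 + 0.8·(-30) = 20
A6: 0.2·220 + 0.8·10 = 52
Highest Hurwicz score = 52 → A6.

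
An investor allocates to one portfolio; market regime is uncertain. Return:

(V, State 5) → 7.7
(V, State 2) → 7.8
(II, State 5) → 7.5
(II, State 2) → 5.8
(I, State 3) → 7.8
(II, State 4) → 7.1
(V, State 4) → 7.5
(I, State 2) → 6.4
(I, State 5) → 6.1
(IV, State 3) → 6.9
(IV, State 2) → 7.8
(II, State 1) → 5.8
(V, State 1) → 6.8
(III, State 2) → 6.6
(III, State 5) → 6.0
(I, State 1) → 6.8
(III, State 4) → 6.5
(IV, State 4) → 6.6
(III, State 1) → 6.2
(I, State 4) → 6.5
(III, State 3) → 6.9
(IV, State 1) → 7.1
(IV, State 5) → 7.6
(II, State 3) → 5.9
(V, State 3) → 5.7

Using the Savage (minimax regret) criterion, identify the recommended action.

IV

Column bests: State 1=7.1, State 2=7.8, State 3=7.8, State 4=7.5, State 5=7.7.
I regrets: 0.3, 1.4, 0.0, 1.0, 1.6 → max 1.6
II regrets: 1.3, 2.0, 1.9, 0.4, 0.2 → max 2.0
III regrets: 0.9, 1.2, 0.9, 1.0, 1.7 → max 1.7
IV regrets: 0.0, 0.0, 0.9, 0.9, 0.1 → max 0.9
V regrets: 0.3, 0.0, 2.1, 0.0, 0.0 → max 2.1
Smallest max regret = 0.9 → IV.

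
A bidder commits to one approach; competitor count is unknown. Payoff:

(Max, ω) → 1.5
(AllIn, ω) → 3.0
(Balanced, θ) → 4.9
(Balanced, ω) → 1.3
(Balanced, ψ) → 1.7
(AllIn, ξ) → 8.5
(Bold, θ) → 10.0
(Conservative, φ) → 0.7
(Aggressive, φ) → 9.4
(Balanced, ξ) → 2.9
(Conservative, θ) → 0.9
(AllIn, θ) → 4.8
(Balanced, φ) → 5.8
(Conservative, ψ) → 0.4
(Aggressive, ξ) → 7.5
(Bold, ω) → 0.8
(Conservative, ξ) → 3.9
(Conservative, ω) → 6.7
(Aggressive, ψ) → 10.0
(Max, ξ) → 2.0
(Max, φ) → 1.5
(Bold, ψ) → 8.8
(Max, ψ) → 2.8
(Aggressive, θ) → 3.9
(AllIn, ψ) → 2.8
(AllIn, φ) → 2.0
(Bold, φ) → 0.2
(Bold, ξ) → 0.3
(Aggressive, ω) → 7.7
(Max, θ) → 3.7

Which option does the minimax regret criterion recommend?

Aggressive

Column bests: θ=10.0, φ=9.4, ψ=10.0, ω=7.7, ξ=8.5.
Conservative regrets: 9.1, 8.7, 9.6, 1.0, 4.6 → max 9.6
Balanced regrets: 5.1, 3.6, 8.3, 6.4, 5.6 → max 8.3
Aggressive regrets: 6.1, 0.0, 0.0, 0.0, 1.0 → max 6.1
Bold regrets: 0.0, 9.2, 1.2, 6.9, 8.2 → max 9.2
AllIn regrets: 5.2, 7.4, 7.2, 4.7, 0.0 → max 7.4
Max regrets: 6.3, 7.9, 7.2, 6.2, 6.5 → max 7.9
Smallest max regret = 6.1 → Aggressive.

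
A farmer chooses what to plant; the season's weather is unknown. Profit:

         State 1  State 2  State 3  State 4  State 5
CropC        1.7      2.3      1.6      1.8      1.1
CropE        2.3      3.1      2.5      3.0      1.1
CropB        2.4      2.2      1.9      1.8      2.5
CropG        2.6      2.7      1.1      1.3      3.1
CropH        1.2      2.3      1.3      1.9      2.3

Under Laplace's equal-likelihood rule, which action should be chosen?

Row averages: CropC=1.7, CropE=2.4, CropB=2.16, CropG=2.16, CropH=1.8
Highest average = 2.4 → CropE.

CropE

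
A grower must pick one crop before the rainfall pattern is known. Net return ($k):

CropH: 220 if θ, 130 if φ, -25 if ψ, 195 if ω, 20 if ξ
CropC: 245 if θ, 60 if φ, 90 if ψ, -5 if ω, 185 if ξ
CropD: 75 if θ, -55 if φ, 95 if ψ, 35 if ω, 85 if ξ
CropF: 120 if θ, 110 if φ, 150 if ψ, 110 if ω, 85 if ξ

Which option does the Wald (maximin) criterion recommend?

CropF

Row minima: CropH=-25, CropC=-5, CropD=-55, CropF=85
Best worst-case = 85 → CropF.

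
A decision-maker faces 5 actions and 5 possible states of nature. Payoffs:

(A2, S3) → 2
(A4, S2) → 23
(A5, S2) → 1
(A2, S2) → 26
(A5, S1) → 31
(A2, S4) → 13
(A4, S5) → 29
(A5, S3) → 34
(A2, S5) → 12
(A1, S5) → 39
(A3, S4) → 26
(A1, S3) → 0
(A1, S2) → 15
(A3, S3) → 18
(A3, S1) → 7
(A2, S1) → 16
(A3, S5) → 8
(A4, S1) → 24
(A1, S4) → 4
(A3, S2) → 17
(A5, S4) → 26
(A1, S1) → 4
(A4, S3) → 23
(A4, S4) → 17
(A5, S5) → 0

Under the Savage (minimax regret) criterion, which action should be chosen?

A4

Column bests: S1=31, S2=26, S3=34, S4=26, S5=39.
A1 regrets: 27, 11, 34, 22, 0 → max 34
A2 regrets: 15, 0, 32, 13, 27 → max 32
A3 regrets: 24, 9, 16, 0, 31 → max 31
A4 regrets: 7, 3, 11, 9, 10 → max 11
A5 regrets: 0, 25, 0, 0, 39 → max 39
Smallest max regret = 11 → A4.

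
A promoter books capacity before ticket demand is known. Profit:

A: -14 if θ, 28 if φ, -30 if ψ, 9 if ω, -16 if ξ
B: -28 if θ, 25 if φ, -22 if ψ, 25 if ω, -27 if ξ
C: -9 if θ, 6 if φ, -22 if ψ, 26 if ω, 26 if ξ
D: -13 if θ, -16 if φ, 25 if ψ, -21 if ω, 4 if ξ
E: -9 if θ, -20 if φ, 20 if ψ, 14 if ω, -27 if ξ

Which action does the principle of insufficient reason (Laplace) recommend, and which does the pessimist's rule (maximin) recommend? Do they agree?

Row averages: A=-4.6, B=-5.4, C=5.4, D=-4.2, E=-4.4
Highest average = 5.4 → C.
Row minima: A=-30, B=-28, C=-22, D=-21, E=-27
Best worst-case = -21 → D.

laplace → C; maximin → D (disagree)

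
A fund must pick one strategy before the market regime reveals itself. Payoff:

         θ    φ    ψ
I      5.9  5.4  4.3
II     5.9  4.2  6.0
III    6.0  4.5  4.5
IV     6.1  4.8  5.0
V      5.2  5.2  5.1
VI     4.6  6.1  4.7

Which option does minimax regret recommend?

V

Column bests: θ=6.1, φ=6.1, ψ=6.0.
I regrets: 0.2, 0.7, 1.7 → max 1.7
II regrets: 0.2, 1.9, 0.0 → max 1.9
III regrets: 0.1, 1.6, 1.5 → max 1.6
IV regrets: 0.0, 1.3, 1.0 → max 1.3
V regrets: 0.9, 0.9, 0.9 → max 0.9
VI regrets: 1.5, 0.0, 1.3 → max 1.5
Smallest max regret = 0.9 → V.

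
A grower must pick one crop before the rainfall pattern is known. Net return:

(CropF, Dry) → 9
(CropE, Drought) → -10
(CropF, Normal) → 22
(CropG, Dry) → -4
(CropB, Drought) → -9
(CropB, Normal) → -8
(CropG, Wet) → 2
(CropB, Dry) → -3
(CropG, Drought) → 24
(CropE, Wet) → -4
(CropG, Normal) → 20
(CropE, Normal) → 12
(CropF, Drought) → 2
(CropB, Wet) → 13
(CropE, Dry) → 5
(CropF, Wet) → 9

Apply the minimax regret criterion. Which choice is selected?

CropG

Column bests: Drought=24, Dry=9, Normal=22, Wet=13.
CropF regrets: 22, 0, 0, 4 → max 22
CropB regrets: 33, 12, 30, 0 → max 33
CropG regrets: 0, 13, 2, 11 → max 13
CropE regrets: 34, 4, 10, 17 → max 34
Smallest max regret = 13 → CropG.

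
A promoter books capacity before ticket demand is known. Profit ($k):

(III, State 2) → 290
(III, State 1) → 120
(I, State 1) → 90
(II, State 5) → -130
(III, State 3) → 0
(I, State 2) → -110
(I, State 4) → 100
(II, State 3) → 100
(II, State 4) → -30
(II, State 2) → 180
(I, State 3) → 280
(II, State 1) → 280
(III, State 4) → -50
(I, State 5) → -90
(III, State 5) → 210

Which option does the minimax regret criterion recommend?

III

Column bests: State 1=280, State 2=290, State 3=280, State 4=100, State 5=210.
I regrets: 190, 400, 0, 0, 300 → max 400
II regrets: 0, 110, 180, 130, 340 → max 340
III regrets: 160, 0, 280, 150, 0 → max 280
Smallest max regret = 280 → III.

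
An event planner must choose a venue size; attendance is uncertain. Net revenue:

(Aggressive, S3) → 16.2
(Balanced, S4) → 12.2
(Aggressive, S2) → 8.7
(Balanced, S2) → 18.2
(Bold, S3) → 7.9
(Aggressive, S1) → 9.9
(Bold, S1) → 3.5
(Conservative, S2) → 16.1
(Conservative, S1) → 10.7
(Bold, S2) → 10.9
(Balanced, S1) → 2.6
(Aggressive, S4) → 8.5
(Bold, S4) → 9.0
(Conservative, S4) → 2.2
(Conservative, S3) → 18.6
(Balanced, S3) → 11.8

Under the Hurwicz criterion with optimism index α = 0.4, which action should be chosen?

Aggressive

Conservative: 0.4·18.6 + 0.6·2.2 = 8.76
Balanced: 0.4·18.2 + 0.6·2.6 = 8.84
Aggressive: 0.4·16.2 + 0.6·8.5 = 11.58
Bold: 0.4·10.9 + 0.6·3.5 = 6.46
Highest Hurwicz score = 11.58 → Aggressive.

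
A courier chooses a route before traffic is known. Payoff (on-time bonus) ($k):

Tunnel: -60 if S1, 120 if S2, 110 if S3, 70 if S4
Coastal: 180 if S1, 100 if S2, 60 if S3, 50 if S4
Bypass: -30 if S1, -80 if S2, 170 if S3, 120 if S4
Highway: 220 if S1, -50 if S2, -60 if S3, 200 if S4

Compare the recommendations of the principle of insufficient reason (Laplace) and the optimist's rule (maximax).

laplace → Coastal; maximax → Highway (disagree)

Row averages: Tunnel=60, Coastal=97.5, Bypass=45, Highway=77.5
Highest average = 97.5 → Coastal.
Row maxima: Tunnel=120, Coastal=180, Bypass=170, Highway=220
Best best-case = 220 → Highway.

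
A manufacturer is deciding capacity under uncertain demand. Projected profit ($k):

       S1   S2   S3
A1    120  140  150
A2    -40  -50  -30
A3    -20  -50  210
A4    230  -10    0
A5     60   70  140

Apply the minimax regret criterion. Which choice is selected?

A1

Column bests: S1=230, S2=140, S3=210.
A1 regrets: 110, 0, 60 → max 110
A2 regrets: 270, 190, 240 → max 270
A3 regrets: 250, 190, 0 → max 250
A4 regrets: 0, 150, 210 → max 210
A5 regrets: 170, 70, 70 → max 170
Smallest max regret = 110 → A1.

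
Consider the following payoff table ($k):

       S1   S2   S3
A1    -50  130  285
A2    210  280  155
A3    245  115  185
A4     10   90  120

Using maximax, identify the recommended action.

Row maxima: A1=285, A2=280, A3=245, A4=120
Best best-case = 285 → A1.

A1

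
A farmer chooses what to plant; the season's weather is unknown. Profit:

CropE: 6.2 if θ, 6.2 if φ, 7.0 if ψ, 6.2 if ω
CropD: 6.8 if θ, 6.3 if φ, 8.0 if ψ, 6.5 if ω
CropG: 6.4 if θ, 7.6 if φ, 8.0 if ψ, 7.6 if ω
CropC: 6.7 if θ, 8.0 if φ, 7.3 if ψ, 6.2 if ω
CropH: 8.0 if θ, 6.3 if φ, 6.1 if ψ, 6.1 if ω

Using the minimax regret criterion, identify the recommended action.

CropC

Column bests: θ=8.0, φ=8.0, ψ=8.0, ω=7.6.
CropE regrets: 1.8, 1.8, 1.0, 1.4 → max 1.8
CropD regrets: 1.2, 1.7, 0.0, 1.1 → max 1.7
CropG regrets: 1.6, 0.4, 0.0, 0.0 → max 1.6
CropC regrets: 1.3, 0.0, 0.7, 1.4 → max 1.4
CropH regrets: 0.0, 1.7, 1.9, 1.5 → max 1.9
Smallest max regret = 1.4 → CropC.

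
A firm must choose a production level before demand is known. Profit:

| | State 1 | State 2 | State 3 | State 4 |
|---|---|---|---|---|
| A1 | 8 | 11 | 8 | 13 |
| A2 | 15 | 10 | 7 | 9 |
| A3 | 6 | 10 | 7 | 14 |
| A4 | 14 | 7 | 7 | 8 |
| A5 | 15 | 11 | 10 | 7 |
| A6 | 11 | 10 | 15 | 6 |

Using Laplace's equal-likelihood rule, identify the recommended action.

Row averages: A1=10, A2=10.25, A3=9.25, A4=9, A5=10.75, A6=10.5
Highest average = 10.75 → A5.

A5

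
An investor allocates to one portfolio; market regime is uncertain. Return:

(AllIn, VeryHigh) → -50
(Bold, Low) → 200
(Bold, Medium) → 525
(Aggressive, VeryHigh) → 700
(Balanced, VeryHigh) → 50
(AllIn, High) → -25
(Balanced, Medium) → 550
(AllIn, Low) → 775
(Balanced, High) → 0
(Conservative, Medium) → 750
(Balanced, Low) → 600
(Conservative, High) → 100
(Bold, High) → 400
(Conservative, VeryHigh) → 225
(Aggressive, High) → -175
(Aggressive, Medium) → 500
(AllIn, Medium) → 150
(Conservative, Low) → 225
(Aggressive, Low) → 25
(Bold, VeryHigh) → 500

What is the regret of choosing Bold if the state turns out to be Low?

575

Best payoff under Low is 775.
Regret = 775 − 200 = 575.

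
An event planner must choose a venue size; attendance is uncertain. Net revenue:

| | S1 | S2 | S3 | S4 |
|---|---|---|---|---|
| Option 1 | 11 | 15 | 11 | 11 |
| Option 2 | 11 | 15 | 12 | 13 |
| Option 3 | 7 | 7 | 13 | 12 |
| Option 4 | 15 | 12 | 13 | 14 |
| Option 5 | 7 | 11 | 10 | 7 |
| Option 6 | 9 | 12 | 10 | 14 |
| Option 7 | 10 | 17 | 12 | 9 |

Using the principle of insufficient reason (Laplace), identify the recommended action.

Row averages: Option 1=12, Option 2=12.75, Option 3=9.75, Option 4=13.5, Option 5=8.75, Option 6=11.25, Option 7=12
Highest average = 13.5 → Option 4.

Option 4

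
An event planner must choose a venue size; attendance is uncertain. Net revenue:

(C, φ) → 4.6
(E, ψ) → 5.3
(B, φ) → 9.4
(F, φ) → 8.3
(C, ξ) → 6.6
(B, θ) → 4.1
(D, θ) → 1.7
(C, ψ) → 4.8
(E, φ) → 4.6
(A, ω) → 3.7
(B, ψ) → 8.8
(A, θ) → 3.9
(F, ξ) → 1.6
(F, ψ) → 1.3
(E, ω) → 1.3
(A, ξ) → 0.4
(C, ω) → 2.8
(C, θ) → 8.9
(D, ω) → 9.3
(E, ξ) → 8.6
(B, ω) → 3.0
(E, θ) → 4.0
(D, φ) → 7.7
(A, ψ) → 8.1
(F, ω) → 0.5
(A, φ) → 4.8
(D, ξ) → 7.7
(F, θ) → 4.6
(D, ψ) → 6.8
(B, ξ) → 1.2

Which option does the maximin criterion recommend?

Row minima: A=0.4, B=1.2, C=2.8, D=1.7, E=1.3, F=0.5
Best worst-case = 2.8 → C.

C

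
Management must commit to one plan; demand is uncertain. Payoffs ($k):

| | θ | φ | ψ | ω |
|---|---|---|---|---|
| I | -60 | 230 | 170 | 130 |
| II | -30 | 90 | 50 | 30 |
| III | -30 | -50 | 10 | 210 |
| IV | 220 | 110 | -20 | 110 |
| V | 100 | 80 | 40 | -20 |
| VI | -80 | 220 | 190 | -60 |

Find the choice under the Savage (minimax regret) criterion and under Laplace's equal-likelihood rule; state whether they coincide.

minimax regret → IV; laplace → I (disagree)

Column bests: θ=220, φ=230, ψ=190, ω=210.
I regrets: 280, 0, 20, 80 → max 280
II regrets: 250, 140, 140, 180 → max 250
III regrets: 250, 280, 180, 0 → max 280
IV regrets: 0, 120, 210, 100 → max 210
V regrets: 120, 150, 150, 230 → max 230
VI regrets: 300, 10, 0, 270 → max 300
Smallest max regret = 210 → IV.
Row averages: I=117.5, II=35, III=35, IV=105, V=50, VI=67.5
Highest average = 117.5 → I.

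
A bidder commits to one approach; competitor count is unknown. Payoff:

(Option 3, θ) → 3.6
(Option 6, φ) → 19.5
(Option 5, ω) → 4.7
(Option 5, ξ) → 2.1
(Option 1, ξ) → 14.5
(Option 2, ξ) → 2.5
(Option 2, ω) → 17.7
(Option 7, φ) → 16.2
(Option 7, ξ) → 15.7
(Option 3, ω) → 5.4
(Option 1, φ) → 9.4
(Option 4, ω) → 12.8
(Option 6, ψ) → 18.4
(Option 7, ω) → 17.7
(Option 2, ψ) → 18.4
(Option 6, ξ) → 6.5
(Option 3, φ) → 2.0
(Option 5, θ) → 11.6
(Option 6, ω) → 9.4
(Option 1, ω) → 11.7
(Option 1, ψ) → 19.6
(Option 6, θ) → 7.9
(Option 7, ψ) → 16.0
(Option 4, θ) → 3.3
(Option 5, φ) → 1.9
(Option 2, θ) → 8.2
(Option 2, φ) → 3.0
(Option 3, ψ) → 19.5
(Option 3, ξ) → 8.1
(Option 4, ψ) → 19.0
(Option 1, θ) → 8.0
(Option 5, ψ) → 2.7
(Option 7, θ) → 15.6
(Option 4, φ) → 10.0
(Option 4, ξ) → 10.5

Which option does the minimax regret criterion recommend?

Option 7

Column bests: θ=15.6, φ=19.5, ψ=19.6, ω=17.7, ξ=15.7.
Option 1 regrets: 7.6, 10.1, 0.0, 6.0, 1.2 → max 10.1
Option 2 regrets: 7.4, 16.5, 1.2, 0.0, 13.2 → max 16.5
Option 3 regrets: 12.0, 17.5, 0.1, 12.3, 7.6 → max 17.5
Option 4 regrets: 12.3, 9.5, 0.6, 4.9, 5.2 → max 12.3
Option 5 regrets: 4.0, 17.6, 16.9, 13.0, 13.6 → max 17.6
Option 6 regrets: 7.7, 0.0, 1.2, 8.3, 9.2 → max 9.2
Option 7 regrets: 0.0, 3.3, 3.6, 0.0, 0.0 → max 3.6
Smallest max regret = 3.6 → Option 7.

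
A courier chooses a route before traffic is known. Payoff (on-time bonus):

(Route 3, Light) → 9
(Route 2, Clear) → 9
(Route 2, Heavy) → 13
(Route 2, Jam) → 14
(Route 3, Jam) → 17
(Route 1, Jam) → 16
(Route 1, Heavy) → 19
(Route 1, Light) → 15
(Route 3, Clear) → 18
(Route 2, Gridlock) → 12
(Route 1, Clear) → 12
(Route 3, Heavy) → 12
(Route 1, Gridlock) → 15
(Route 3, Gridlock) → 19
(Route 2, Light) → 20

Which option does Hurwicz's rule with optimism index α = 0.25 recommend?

Route 1

Route 1: 0.25·19 + 0.75·12 = 13.75
Route 2: 0.25·20 + 0.75·9 = 11.75
Route 3: 0.25·19 + 0.75·9 = 11.5
Highest Hurwicz score = 13.75 → Route 1.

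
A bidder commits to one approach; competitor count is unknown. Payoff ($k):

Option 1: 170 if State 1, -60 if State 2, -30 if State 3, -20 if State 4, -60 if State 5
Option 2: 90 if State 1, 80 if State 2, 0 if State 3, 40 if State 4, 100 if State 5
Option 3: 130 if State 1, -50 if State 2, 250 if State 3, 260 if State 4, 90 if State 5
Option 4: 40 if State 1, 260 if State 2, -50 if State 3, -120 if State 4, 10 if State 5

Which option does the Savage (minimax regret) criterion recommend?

Column bests: State 1=170, State 2=260, State 3=250, State 4=260, State 5=100.
Option 1 regrets: 0, 320, 280, 280, 160 → max 320
Option 2 regrets: 80, 180, 250, 220, 0 → max 250
Option 3 regrets: 40, 310, 0, 0, 10 → max 310
Option 4 regrets: 130, 0, 300, 380, 90 → max 380
Smallest max regret = 250 → Option 2.

Option 2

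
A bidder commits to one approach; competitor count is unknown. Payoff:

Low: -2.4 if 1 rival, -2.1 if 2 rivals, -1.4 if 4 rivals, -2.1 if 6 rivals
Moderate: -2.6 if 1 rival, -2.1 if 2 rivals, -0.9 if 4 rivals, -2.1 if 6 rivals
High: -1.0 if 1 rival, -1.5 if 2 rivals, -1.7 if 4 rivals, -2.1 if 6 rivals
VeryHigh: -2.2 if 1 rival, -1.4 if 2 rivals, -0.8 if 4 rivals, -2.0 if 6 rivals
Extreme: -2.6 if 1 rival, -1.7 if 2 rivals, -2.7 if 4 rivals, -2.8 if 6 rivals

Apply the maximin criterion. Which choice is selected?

High

Row minima: Low=-2.4, Moderate=-2.6, High=-2.1, VeryHigh=-2.2, Extreme=-2.8
Best worst-case = -2.1 → High.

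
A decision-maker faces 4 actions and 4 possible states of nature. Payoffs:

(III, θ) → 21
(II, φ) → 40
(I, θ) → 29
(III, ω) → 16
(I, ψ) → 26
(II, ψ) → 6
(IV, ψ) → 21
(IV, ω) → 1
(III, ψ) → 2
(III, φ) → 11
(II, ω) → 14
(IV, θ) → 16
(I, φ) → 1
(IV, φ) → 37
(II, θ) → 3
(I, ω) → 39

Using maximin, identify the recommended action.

II

Row minima: I=1, II=3, III=2, IV=1
Best worst-case = 3 → II.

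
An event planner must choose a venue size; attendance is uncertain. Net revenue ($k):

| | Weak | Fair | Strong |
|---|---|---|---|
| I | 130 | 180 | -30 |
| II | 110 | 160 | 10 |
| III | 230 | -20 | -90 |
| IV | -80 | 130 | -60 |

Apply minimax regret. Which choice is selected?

I

Column bests: Weak=230, Fair=180, Strong=10.
I regrets: 100, 0, 40 → max 100
II regrets: 120, 20, 0 → max 120
III regrets: 0, 200, 100 → max 200
IV regrets: 310, 50, 70 → max 310
Smallest max regret = 100 → I.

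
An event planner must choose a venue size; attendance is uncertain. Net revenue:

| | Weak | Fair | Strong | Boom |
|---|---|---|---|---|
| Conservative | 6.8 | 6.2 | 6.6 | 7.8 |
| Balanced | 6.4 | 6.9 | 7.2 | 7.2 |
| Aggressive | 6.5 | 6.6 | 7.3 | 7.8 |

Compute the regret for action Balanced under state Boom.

0.6

Best payoff under Boom is 7.8.
Regret = 7.8 − 7.2 = 0.6.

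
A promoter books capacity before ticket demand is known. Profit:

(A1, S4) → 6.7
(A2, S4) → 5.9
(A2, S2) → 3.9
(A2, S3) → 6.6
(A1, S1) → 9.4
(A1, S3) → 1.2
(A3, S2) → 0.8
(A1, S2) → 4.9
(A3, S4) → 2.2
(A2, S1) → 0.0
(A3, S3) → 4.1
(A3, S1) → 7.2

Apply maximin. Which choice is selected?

Row minima: A1=1.2, A2=0.0, A3=0.8
Best worst-case = 1.2 → A1.

A1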